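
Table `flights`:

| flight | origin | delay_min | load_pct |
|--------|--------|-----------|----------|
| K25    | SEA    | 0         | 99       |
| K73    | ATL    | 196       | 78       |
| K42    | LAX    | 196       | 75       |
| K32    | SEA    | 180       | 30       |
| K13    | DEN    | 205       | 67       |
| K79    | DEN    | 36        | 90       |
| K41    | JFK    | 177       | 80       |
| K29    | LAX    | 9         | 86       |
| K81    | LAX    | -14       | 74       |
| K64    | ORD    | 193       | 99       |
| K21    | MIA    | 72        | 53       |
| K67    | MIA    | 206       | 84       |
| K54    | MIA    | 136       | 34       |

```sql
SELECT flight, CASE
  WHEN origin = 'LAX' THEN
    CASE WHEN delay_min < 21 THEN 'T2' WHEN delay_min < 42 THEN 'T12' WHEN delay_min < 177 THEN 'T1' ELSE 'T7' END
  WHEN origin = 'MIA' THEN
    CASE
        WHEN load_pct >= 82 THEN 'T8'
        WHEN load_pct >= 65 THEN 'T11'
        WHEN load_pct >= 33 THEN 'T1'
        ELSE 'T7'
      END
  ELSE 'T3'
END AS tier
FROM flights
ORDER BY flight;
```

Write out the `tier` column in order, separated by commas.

flight=K13: origin='DEN' → outer ELSE → T3
flight=K21: origin='MIA' → inner[load_pct >= 33] → T1
flight=K25: origin='SEA' → outer ELSE → T3
flight=K29: origin='LAX' → inner[delay_min < 21] → T2
flight=K32: origin='SEA' → outer ELSE → T3
flight=K41: origin='JFK' → outer ELSE → T3
flight=K42: origin='LAX' → inner[ELSE] → T7
flight=K54: origin='MIA' → inner[load_pct >= 33] → T1
flight=K64: origin='ORD' → outer ELSE → T3
flight=K67: origin='MIA' → inner[load_pct >= 82] → T8
flight=K73: origin='ATL' → outer ELSE → T3
flight=K79: origin='DEN' → outer ELSE → T3
flight=K81: origin='LAX' → inner[delay_min < 21] → T2

T3, T1, T3, T2, T3, T3, T7, T1, T3, T8, T3, T3, T2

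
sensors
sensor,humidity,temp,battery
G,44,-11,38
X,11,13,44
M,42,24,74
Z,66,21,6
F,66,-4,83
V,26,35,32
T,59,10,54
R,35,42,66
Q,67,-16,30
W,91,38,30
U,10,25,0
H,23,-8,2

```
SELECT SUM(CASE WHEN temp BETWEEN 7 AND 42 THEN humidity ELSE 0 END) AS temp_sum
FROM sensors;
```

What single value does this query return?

sensor=G: ✗
sensor=X: ✓ → 11
sensor=M: ✓ → 42
sensor=Z: ✓ → 66
sensor=F: ✗
sensor=V: ✓ → 26
sensor=T: ✓ → 59
sensor=R: ✓ → 35
sensor=Q: ✗
sensor=W: ✓ → 91
sensor=U: ✓ → 10
sensor=H: ✗
temp_sum = 11 + 42 + 66 + 26 + 59 + 35 + 91 + 10 = 340

340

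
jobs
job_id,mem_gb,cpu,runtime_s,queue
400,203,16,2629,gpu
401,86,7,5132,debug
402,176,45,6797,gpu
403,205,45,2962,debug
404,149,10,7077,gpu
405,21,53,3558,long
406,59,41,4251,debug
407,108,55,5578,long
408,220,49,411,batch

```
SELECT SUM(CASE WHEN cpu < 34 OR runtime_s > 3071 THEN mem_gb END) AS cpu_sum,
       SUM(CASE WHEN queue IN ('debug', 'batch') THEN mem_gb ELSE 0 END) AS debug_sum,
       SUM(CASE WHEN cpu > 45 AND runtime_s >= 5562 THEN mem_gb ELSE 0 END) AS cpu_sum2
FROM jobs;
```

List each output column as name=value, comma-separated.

cpu_sum=802, debug_sum=570, cpu_sum2=108

[cpu_sum: cpu < 34 OR runtime_s > 3071]
job_id=400: ✓ → 203
job_id=401: ✓ → 86
job_id=402: ✓ → 176
job_id=403: ✗
job_id=404: ✓ → 149
job_id=405: ✓ → 21
job_id=406: ✓ → 59
job_id=407: ✓ → 108
job_id=408: ✗
cpu_sum = 203 + 86 + 176 + 149 + 21 + 59 + 108 = 802
—
[debug_sum: queue IN ('debug', 'batch')]
job_id=400: ✗
job_id=401: ✓ → 86
job_id=402: ✗
job_id=403: ✓ → 205
job_id=404: ✗
job_id=405: ✗
job_id=406: ✓ → 59
job_id=407: ✗
job_id=408: ✓ → 220
debug_sum = 86 + 205 + 59 + 220 = 570
—
[cpu_sum2: cpu > 45 AND runtime_s >= 5562]
job_id=400: ✗
job_id=401: ✗
job_id=402: ✗
job_id=403: ✗
job_id=404: ✗
job_id=405: ✗
job_id=406: ✗
job_id=407: ✓ → 108
job_id=408: ✗
cpu_sum2 = 108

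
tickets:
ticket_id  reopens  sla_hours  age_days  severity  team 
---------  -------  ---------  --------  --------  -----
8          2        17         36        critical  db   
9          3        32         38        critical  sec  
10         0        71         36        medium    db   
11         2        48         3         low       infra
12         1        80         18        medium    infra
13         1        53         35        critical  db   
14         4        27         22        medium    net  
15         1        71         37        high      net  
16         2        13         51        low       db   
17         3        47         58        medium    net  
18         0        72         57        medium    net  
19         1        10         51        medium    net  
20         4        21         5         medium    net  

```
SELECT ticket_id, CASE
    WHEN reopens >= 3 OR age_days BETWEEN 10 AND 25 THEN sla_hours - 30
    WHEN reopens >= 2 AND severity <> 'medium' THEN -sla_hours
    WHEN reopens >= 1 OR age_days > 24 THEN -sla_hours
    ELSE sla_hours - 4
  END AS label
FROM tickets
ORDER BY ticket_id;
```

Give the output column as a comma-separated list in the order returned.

-17, 2, -71, -48, 50, -53, -3, -71, -13, 17, -72, -10, -9

ticket_id=8: reopens >= 2 AND severity <> 'medium' → -17
ticket_id=9: reopens >= 3 OR age_days BETWEEN 10 AND 25 → 2
ticket_id=10: reopens >= 1 OR age_days > 24 → -71
ticket_id=11: reopens >= 2 AND severity <> 'medium' → -48
ticket_id=12: reopens >= 3 OR age_days BETWEEN 10 AND 25 → 50
ticket_id=13: reopens >= 1 OR age_days > 24 → -53
ticket_id=14: reopens >= 3 OR age_days BETWEEN 10 AND 25 → -3
ticket_id=15: reopens >= 1 OR age_days > 24 → -71
ticket_id=16: reopens >= 2 AND severity <> 'medium' → -13
ticket_id=17: reopens >= 3 OR age_days BETWEEN 10 AND 25 → 17
ticket_id=18: reopens >= 1 OR age_days > 24 → -72
ticket_id=19: reopens >= 1 OR age_days > 24 → -10
ticket_id=20: reopens >= 3 OR age_days BETWEEN 10 AND 25 → -9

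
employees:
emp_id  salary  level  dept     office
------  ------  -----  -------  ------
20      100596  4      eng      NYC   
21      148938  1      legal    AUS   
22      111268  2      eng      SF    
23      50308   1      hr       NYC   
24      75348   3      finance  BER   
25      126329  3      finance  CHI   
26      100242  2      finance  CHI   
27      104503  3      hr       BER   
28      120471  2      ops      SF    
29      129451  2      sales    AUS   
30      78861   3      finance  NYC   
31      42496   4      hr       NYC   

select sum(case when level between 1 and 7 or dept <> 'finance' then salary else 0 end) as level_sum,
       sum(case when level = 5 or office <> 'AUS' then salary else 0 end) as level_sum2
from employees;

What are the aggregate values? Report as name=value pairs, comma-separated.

[level_sum: level between 1 and 7 or dept <> 'finance']
emp_id=20: ✓ → 100596
emp_id=21: ✓ → 148938
emp_id=22: ✓ → 111268
emp_id=23: ✓ → 50308
emp_id=24: ✓ → 75348
emp_id=25: ✓ → 126329
emp_id=26: ✓ → 100242
emp_id=27: ✓ → 104503
emp_id=28: ✓ → 120471
emp_id=29: ✓ → 129451
emp_id=30: ✓ → 78861
emp_id=31: ✓ → 42496
level_sum = 100596 + 148938 + 111268 + 50308 + 75348 + 126329 + 100242 + 104503 + 120471 + 129451 + 78861 + 42496 = 1188811
—
[level_sum2: level = 5 or office <> 'AUS']
emp_id=20: ✓ → 100596
emp_id=21: ✗
emp_id=22: ✓ → 111268
emp_id=23: ✓ → 50308
emp_id=24: ✓ → 75348
emp_id=25: ✓ → 126329
emp_id=26: ✓ → 100242
emp_id=27: ✓ → 104503
emp_id=28: ✓ → 120471
emp_id=29: ✗
emp_id=30: ✓ → 78861
emp_id=31: ✓ → 42496
level_sum2 = 100596 + 111268 + 50308 + 75348 + 126329 + 100242 + 104503 + 120471 + 78861 + 42496 = 910422

level_sum=1188811, level_sum2=910422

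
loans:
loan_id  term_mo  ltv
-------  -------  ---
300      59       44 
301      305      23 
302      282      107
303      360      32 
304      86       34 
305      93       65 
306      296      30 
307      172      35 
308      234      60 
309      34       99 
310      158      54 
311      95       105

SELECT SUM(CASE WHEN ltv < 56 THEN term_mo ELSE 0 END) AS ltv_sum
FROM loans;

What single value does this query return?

loan_id=300: ✓ → 59
loan_id=301: ✓ → 305
loan_id=302: ✗
loan_id=303: ✓ → 360
loan_id=304: ✓ → 86
loan_id=305: ✗
loan_id=306: ✓ → 296
loan_id=307: ✓ → 172
loan_id=308: ✗
loan_id=309: ✗
loan_id=310: ✓ → 158
loan_id=311: ✗
ltv_sum = 59 + 305 + 360 + 86 + 296 + 172 + 158 = 1436

1436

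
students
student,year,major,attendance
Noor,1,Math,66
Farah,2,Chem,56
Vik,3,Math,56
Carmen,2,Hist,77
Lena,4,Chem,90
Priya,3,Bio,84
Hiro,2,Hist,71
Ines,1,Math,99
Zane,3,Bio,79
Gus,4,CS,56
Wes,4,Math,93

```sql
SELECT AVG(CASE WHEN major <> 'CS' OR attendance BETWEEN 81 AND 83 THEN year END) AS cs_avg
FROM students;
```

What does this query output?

student=Noor: ✓ → 1
student=Farah: ✓ → 2
student=Vik: ✓ → 3
student=Carmen: ✓ → 2
student=Lena: ✓ → 4
student=Priya: ✓ → 3
student=Hiro: ✓ → 2
student=Ines: ✓ → 1
student=Zane: ✓ → 3
student=Gus: ✗
student=Wes: ✓ → 4
cs_avg = (1 + 2 + 3 + 2 + 4 + 3 + 2 + 1 + 3 + 4) / 10 = 2.5

2.5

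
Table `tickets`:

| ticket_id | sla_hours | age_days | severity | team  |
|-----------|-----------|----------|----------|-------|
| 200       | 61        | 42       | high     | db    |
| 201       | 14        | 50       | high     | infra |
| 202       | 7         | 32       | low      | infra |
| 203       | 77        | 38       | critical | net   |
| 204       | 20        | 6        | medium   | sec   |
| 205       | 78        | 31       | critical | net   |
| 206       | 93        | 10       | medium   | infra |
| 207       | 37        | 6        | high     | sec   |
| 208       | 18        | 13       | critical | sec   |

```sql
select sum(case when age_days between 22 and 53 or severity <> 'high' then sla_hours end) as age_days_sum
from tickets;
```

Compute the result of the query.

368

ticket_id=200: ✓ → 61
ticket_id=201: ✓ → 14
ticket_id=202: ✓ → 7
ticket_id=203: ✓ → 77
ticket_id=204: ✓ → 20
ticket_id=205: ✓ → 78
ticket_id=206: ✓ → 93
ticket_id=207: ✗
ticket_id=208: ✓ → 18
age_days_sum = 61 + 14 + 7 + 77 + 20 + 78 + 93 + 18 = 368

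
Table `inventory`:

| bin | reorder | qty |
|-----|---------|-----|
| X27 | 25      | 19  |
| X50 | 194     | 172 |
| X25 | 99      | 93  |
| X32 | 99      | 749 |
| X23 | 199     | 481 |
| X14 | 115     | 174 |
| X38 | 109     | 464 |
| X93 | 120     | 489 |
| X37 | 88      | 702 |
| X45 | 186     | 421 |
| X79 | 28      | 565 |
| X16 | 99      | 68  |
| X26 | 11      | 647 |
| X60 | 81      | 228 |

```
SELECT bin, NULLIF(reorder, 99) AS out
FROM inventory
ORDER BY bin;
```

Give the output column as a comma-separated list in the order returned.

bin=X14: reorder=115 vs 99: differ → 115
bin=X16: reorder=99 vs 99: equal → NULL
bin=X23: reorder=199 vs 99: differ → 199
bin=X25: reorder=99 vs 99: equal → NULL
bin=X26: reorder=11 vs 99: differ → 11
bin=X27: reorder=25 vs 99: differ → 25
bin=X32: reorder=99 vs 99: equal → NULL
bin=X37: reorder=88 vs 99: differ → 88
bin=X38: reorder=109 vs 99: differ → 109
bin=X45: reorder=186 vs 99: differ → 186
bin=X50: reorder=194 vs 99: differ → 194
bin=X60: reorder=81 vs 99: differ → 81
bin=X79: reorder=28 vs 99: differ → 28
bin=X93: reorder=120 vs 99: differ → 120

115, NULL, 199, NULL, 11, 25, NULL, 88, 109, 186, 194, 81, 28, 120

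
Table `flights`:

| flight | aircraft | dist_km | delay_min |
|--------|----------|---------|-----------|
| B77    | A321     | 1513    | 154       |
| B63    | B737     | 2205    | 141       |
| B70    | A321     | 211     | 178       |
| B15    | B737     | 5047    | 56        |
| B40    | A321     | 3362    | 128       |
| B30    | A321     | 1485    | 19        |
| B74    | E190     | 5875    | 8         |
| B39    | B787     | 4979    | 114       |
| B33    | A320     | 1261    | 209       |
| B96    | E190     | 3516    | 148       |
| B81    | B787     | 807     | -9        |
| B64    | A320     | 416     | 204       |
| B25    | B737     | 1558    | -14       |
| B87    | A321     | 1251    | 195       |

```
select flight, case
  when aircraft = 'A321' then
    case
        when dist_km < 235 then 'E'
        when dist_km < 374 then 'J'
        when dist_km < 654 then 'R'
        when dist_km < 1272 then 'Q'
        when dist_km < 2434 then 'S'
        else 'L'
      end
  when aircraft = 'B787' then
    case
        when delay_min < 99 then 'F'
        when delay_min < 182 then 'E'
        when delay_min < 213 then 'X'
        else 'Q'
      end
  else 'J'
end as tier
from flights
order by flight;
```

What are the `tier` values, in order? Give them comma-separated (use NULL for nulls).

flight=B15: aircraft='B737' → outer ELSE → J
flight=B25: aircraft='B737' → outer ELSE → J
flight=B30: aircraft='A321' → inner[dist_km < 2434] → S
flight=B33: aircraft='A320' → outer ELSE → J
flight=B39: aircraft='B787' → inner[delay_min < 182] → E
flight=B40: aircraft='A321' → inner[ELSE] → L
flight=B63: aircraft='B737' → outer ELSE → J
flight=B64: aircraft='A320' → outer ELSE → J
flight=B70: aircraft='A321' → inner[dist_km < 235] → E
flight=B74: aircraft='E190' → outer ELSE → J
flight=B77: aircraft='A321' → inner[dist_km < 2434] → S
flight=B81: aircraft='B787' → inner[delay_min < 99] → F
flight=B87: aircraft='A321' → inner[dist_km < 1272] → Q
flight=B96: aircraft='E190' → outer ELSE → J

J, J, S, J, E, L, J, J, E, J, S, F, Q, J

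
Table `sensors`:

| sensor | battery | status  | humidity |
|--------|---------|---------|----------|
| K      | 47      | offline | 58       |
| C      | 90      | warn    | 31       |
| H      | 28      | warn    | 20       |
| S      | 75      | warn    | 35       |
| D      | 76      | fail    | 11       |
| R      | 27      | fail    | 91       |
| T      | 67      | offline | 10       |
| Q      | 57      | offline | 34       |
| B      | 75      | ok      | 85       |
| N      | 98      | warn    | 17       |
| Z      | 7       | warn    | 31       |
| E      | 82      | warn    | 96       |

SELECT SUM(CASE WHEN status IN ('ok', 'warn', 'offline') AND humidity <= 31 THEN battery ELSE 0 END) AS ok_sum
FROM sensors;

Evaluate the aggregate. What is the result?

sensor=K: ✗
sensor=C: ✓ → 90
sensor=H: ✓ → 28
sensor=S: ✗
sensor=D: ✗
sensor=R: ✗
sensor=T: ✓ → 67
sensor=Q: ✗
sensor=B: ✗
sensor=N: ✓ → 98
sensor=Z: ✓ → 7
sensor=E: ✗
ok_sum = 90 + 28 + 67 + 98 + 7 = 290

290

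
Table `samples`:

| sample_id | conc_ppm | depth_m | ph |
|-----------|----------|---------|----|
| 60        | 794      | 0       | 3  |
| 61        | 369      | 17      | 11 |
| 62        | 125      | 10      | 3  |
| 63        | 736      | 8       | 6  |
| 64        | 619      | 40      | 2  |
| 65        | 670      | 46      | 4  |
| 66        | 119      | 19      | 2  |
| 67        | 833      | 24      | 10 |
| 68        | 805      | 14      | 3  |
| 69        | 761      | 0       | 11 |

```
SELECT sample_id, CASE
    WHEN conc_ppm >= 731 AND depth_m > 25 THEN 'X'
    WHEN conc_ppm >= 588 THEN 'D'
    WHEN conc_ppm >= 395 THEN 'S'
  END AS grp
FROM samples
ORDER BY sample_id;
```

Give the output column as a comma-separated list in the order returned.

D, NULL, NULL, D, D, D, NULL, D, D, D

sample_id=60: conc_ppm >= 588 → D
sample_id=61: (no match → NULL) → NULL
sample_id=62: (no match → NULL) → NULL
sample_id=63: conc_ppm >= 588 → D
sample_id=64: conc_ppm >= 588 → D
sample_id=65: conc_ppm >= 588 → D
sample_id=66: (no match → NULL) → NULL
sample_id=67: conc_ppm >= 588 → D
sample_id=68: conc_ppm >= 588 → D
sample_id=69: conc_ppm >= 588 → D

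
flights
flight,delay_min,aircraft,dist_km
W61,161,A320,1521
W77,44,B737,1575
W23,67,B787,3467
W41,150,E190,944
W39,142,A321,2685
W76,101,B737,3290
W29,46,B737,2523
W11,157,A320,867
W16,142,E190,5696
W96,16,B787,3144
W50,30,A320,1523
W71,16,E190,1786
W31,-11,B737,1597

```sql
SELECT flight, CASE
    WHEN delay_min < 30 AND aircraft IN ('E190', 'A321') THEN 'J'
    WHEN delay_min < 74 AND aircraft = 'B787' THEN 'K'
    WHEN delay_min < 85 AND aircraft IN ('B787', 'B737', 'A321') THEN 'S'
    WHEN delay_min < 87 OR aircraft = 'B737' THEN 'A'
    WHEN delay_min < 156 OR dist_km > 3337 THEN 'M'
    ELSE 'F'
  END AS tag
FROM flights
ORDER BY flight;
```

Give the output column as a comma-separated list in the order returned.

flight=W11: ELSE → F
flight=W16: delay_min < 156 OR dist_km > 3337 → M
flight=W23: delay_min < 74 AND aircraft = 'B787' → K
flight=W29: delay_min < 85 AND aircraft IN ('B787', 'B737', 'A321') → S
flight=W31: delay_min < 85 AND aircraft IN ('B787', 'B737', 'A321') → S
flight=W39: delay_min < 156 OR dist_km > 3337 → M
flight=W41: delay_min < 156 OR dist_km > 3337 → M
flight=W50: delay_min < 87 OR aircraft = 'B737' → A
flight=W61: ELSE → F
flight=W71: delay_min < 30 AND aircraft IN ('E190', 'A321') → J
flight=W76: delay_min < 87 OR aircraft = 'B737' → A
flight=W77: delay_min < 85 AND aircraft IN ('B787', 'B737', 'A321') → S
flight=W96: delay_min < 74 AND aircraft = 'B787' → K

F, M, K, S, S, M, M, A, F, J, A, S, K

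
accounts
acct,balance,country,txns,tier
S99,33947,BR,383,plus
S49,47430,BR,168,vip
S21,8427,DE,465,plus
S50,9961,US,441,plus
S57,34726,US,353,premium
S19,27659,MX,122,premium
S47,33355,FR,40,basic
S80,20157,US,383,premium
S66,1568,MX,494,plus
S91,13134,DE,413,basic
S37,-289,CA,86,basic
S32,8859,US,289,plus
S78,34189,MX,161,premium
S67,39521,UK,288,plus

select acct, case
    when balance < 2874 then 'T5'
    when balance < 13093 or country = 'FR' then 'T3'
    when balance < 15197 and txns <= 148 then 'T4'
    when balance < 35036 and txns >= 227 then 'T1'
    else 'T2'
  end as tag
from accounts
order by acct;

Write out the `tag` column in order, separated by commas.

acct=S19: ELSE → T2
acct=S21: balance < 13093 or country = 'FR' → T3
acct=S32: balance < 13093 or country = 'FR' → T3
acct=S37: balance < 2874 → T5
acct=S47: balance < 13093 or country = 'FR' → T3
acct=S49: ELSE → T2
acct=S50: balance < 13093 or country = 'FR' → T3
acct=S57: balance < 35036 and txns >= 227 → T1
acct=S66: balance < 2874 → T5
acct=S67: ELSE → T2
acct=S78: ELSE → T2
acct=S80: balance < 35036 and txns >= 227 → T1
acct=S91: balance < 35036 and txns >= 227 → T1
acct=S99: balance < 35036 and txns >= 227 → T1

T2, T3, T3, T5, T3, T2, T3, T1, T5, T2, T2, T1, T1, T1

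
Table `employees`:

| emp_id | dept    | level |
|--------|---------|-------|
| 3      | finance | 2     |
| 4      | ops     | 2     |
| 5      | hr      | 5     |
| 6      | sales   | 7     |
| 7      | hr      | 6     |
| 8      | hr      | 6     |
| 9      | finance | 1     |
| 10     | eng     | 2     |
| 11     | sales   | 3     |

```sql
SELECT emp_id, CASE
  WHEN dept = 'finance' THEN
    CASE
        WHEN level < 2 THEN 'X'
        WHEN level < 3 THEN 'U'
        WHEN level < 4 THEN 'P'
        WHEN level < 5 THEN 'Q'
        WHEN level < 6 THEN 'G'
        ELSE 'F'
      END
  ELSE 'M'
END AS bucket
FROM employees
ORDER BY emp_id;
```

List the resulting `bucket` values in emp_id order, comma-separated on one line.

emp_id=3: dept='finance' → inner[level < 3] → U
emp_id=4: dept='ops' → outer ELSE → M
emp_id=5: dept='hr' → outer ELSE → M
emp_id=6: dept='sales' → outer ELSE → M
emp_id=7: dept='hr' → outer ELSE → M
emp_id=8: dept='hr' → outer ELSE → M
emp_id=9: dept='finance' → inner[level < 2] → X
emp_id=10: dept='eng' → outer ELSE → M
emp_id=11: dept='sales' → outer ELSE → M

U, M, M, M, M, M, X, M, M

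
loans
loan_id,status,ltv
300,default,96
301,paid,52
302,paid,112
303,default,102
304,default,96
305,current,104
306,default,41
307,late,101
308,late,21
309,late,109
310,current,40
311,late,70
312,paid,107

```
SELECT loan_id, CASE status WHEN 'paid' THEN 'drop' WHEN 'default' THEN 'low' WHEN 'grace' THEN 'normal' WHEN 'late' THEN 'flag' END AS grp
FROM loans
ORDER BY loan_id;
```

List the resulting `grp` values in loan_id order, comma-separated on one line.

loan_id=300: status='default' → low
loan_id=301: status='paid' → drop
loan_id=302: status='paid' → drop
loan_id=303: status='default' → low
loan_id=304: status='default' → low
loan_id=305: (no match → NULL) → NULL
loan_id=306: status='default' → low
loan_id=307: status='late' → flag
loan_id=308: status='late' → flag
loan_id=309: status='late' → flag
loan_id=310: (no match → NULL) → NULL
loan_id=311: status='late' → flag
loan_id=312: status='paid' → drop

low, drop, drop, low, low, NULL, low, flag, flag, flag, NULL, flag, drop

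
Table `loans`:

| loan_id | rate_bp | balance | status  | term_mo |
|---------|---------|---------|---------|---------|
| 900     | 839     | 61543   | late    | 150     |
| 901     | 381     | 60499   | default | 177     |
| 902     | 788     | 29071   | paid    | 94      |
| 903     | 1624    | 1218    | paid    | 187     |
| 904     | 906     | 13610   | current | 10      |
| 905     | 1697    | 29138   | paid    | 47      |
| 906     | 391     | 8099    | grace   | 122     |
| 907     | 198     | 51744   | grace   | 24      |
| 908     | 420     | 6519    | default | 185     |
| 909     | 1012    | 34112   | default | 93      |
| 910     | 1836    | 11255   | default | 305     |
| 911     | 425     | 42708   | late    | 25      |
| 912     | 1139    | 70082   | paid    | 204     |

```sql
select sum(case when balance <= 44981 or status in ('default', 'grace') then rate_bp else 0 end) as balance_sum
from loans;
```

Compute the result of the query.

9678

loan_id=900: ✗
loan_id=901: ✓ → 381
loan_id=902: ✓ → 788
loan_id=903: ✓ → 1624
loan_id=904: ✓ → 906
loan_id=905: ✓ → 1697
loan_id=906: ✓ → 391
loan_id=907: ✓ → 198
loan_id=908: ✓ → 420
loan_id=909: ✓ → 1012
loan_id=910: ✓ → 1836
loan_id=911: ✓ → 425
loan_id=912: ✗
balance_sum = 381 + 788 + 1624 + 906 + 1697 + 391 + 198 + 420 + 1012 + 1836 + 425 = 9678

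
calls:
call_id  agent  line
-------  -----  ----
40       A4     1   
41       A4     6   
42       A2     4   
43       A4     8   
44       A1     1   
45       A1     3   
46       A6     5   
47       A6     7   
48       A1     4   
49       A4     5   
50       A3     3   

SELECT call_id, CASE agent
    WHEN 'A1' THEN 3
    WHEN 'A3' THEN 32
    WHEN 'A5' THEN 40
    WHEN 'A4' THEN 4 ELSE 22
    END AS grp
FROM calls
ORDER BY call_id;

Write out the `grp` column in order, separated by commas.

4, 4, 22, 4, 3, 3, 22, 22, 3, 4, 32

call_id=40: agent='A4' → 4
call_id=41: agent='A4' → 4
call_id=42: ELSE → 22
call_id=43: agent='A4' → 4
call_id=44: agent='A1' → 3
call_id=45: agent='A1' → 3
call_id=46: ELSE → 22
call_id=47: ELSE → 22
call_id=48: agent='A1' → 3
call_id=49: agent='A4' → 4
call_id=50: agent='A3' → 32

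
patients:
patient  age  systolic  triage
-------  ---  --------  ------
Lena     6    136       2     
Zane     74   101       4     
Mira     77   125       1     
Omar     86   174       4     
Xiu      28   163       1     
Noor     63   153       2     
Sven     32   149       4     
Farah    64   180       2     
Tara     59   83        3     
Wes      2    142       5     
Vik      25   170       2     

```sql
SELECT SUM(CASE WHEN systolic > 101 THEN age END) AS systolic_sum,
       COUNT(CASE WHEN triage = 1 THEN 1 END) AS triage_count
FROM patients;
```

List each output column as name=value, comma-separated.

systolic_sum=383, triage_count=2

[systolic_sum: systolic > 101]
patient=Lena: ✓ → 6
patient=Zane: ✗
patient=Mira: ✓ → 77
patient=Omar: ✓ → 86
patient=Xiu: ✓ → 28
patient=Noor: ✓ → 63
patient=Sven: ✓ → 32
patient=Farah: ✓ → 64
patient=Tara: ✗
patient=Wes: ✓ → 2
patient=Vik: ✓ → 25
systolic_sum = 6 + 77 + 86 + 28 + 63 + 32 + 64 + 2 + 25 = 383
—
[triage_count: triage = 1]
patient=Lena: ✗
patient=Zane: ✗
patient=Mira: ✓ → 1
patient=Omar: ✗
patient=Xiu: ✓ → 1
patient=Noor: ✗
patient=Sven: ✗
patient=Farah: ✗
patient=Tara: ✗
patient=Wes: ✗
patient=Vik: ✗
triage_count = COUNT(1, 1) = 2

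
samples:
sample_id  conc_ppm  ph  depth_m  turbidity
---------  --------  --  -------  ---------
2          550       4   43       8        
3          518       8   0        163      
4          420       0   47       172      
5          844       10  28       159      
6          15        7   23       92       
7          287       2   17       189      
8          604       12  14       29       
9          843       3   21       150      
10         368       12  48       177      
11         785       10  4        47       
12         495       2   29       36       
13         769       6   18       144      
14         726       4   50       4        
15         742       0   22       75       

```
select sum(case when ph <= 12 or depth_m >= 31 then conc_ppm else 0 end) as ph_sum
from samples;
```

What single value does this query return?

sample_id=2: ✓ → 550
sample_id=3: ✓ → 518
sample_id=4: ✓ → 420
sample_id=5: ✓ → 844
sample_id=6: ✓ → 15
sample_id=7: ✓ → 287
sample_id=8: ✓ → 604
sample_id=9: ✓ → 843
sample_id=10: ✓ → 368
sample_id=11: ✓ → 785
sample_id=12: ✓ → 495
sample_id=13: ✓ → 769
sample_id=14: ✓ → 726
sample_id=15: ✓ → 742
ph_sum = 550 + 518 + 420 + 844 + 15 + 287 + 604 + 843 + 368 + 785 + 495 + 769 + 726 + 742 = 7966

7966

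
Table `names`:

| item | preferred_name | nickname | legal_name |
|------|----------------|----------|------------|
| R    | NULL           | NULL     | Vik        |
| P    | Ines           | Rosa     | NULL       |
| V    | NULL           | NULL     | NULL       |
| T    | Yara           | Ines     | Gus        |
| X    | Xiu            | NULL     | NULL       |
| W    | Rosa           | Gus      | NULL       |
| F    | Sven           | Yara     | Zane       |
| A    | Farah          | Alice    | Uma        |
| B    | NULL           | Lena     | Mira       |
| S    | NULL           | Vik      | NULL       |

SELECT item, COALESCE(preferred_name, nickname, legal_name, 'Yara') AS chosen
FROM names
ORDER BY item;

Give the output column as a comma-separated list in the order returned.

item=A: preferred_name=Farah → Farah
item=B: preferred_name=NULL, nickname=Lena → Lena
item=F: preferred_name=Sven → Sven
item=P: preferred_name=Ines → Ines
item=R: preferred_name=NULL, nickname=NULL, legal_name=Vik → Vik
item=S: preferred_name=NULL, nickname=Vik → Vik
item=T: preferred_name=Yara → Yara
item=V: preferred_name=NULL, nickname=NULL, legal_name=NULL, → literal Yara → Yara
item=W: preferred_name=Rosa → Rosa
item=X: preferred_name=Xiu → Xiu

Farah, Lena, Sven, Ines, Vik, Vik, Yara, Yara, Rosa, Xiu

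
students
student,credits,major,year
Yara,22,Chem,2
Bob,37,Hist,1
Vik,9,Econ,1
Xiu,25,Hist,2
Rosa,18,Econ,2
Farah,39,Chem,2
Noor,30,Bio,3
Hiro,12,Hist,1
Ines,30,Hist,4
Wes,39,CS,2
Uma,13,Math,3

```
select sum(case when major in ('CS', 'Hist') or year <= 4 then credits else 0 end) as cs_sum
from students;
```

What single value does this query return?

student=Yara: ✓ → 22
student=Bob: ✓ → 37
student=Vik: ✓ → 9
student=Xiu: ✓ → 25
student=Rosa: ✓ → 18
student=Farah: ✓ → 39
student=Noor: ✓ → 30
student=Hiro: ✓ → 12
student=Ines: ✓ → 30
student=Wes: ✓ → 39
student=Uma: ✓ → 13
cs_sum = 22 + 37 + 9 + 25 + 18 + 39 + 30 + 12 + 30 + 39 + 13 = 274

274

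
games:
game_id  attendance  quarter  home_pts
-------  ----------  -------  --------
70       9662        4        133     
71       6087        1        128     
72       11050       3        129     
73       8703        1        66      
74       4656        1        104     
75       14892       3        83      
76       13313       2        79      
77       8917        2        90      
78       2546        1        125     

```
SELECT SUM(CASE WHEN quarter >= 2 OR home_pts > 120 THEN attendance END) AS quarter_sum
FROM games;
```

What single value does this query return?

game_id=70: ✓ → 9662
game_id=71: ✓ → 6087
game_id=72: ✓ → 11050
game_id=73: ✗
game_id=74: ✗
game_id=75: ✓ → 14892
game_id=76: ✓ → 13313
game_id=77: ✓ → 8917
game_id=78: ✓ → 2546
quarter_sum = 9662 + 6087 + 11050 + 14892 + 13313 + 8917 + 2546 = 66467

66467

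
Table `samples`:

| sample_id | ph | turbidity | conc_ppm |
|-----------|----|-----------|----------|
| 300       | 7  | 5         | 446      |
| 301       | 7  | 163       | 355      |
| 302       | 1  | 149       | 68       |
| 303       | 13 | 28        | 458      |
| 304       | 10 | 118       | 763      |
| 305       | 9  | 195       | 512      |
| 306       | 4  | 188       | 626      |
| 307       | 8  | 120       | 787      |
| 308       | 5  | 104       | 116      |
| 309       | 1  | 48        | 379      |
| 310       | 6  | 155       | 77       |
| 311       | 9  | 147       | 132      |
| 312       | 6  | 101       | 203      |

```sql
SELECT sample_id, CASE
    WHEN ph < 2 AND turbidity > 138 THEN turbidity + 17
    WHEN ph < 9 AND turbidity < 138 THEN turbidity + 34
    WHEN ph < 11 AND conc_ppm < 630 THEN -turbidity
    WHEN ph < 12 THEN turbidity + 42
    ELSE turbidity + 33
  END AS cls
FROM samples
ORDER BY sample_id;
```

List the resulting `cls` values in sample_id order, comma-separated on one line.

39, -163, 166, 61, 160, -195, -188, 154, 138, 82, -155, -147, 135

sample_id=300: ph < 9 AND turbidity < 138 → 39
sample_id=301: ph < 11 AND conc_ppm < 630 → -163
sample_id=302: ph < 2 AND turbidity > 138 → 166
sample_id=303: ELSE → 61
sample_id=304: ph < 12 → 160
sample_id=305: ph < 11 AND conc_ppm < 630 → -195
sample_id=306: ph < 11 AND conc_ppm < 630 → -188
sample_id=307: ph < 9 AND turbidity < 138 → 154
sample_id=308: ph < 9 AND turbidity < 138 → 138
sample_id=309: ph < 9 AND turbidity < 138 → 82
sample_id=310: ph < 11 AND conc_ppm < 630 → -155
sample_id=311: ph < 11 AND conc_ppm < 630 → -147
sample_id=312: ph < 9 AND turbidity < 138 → 135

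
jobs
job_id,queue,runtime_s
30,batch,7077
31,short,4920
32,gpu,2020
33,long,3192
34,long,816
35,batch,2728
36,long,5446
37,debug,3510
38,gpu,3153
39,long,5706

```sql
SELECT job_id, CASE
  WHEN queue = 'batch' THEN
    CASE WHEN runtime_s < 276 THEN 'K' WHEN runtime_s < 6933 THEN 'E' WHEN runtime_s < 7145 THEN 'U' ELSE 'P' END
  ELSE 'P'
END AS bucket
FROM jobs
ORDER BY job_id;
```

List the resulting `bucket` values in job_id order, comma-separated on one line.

job_id=30: queue='batch' → inner[runtime_s < 7145] → U
job_id=31: queue='short' → outer ELSE → P
job_id=32: queue='gpu' → outer ELSE → P
job_id=33: queue='long' → outer ELSE → P
job_id=34: queue='long' → outer ELSE → P
job_id=35: queue='batch' → inner[runtime_s < 6933] → E
job_id=36: queue='long' → outer ELSE → P
job_id=37: queue='debug' → outer ELSE → P
job_id=38: queue='gpu' → outer ELSE → P
job_id=39: queue='long' → outer ELSE → P

U, P, P, P, P, E, P, P, P, P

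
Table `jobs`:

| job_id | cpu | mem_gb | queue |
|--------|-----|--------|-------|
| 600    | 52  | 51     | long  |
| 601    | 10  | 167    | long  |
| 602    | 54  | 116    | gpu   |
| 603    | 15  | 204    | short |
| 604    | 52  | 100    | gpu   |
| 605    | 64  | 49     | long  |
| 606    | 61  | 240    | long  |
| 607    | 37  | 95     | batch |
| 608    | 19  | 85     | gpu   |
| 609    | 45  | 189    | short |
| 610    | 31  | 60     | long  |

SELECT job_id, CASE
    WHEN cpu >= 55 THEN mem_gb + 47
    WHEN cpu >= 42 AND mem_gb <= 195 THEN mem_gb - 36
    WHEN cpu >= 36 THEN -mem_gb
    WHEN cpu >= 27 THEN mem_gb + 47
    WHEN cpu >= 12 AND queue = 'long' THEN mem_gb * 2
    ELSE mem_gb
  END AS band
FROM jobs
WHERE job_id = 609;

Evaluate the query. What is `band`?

job_id = 609: cpu=45, mem_gb=189, queue=short.
cpu >= 55 → false
cpu >= 42 AND mem_gb <= 195 → true → 153

153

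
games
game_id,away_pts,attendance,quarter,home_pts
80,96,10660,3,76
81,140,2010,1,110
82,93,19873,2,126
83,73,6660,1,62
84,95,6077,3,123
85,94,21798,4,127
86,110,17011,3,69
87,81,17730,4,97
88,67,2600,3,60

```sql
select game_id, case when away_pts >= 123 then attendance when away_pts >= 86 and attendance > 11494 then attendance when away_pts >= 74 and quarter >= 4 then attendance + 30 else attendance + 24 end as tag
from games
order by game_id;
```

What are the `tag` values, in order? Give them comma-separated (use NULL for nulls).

game_id=80: ELSE → 10684
game_id=81: away_pts >= 123 → 2010
game_id=82: away_pts >= 86 and attendance > 11494 → 19873
game_id=83: ELSE → 6684
game_id=84: ELSE → 6101
game_id=85: away_pts >= 86 and attendance > 11494 → 21798
game_id=86: away_pts >= 86 and attendance > 11494 → 17011
game_id=87: away_pts >= 74 and quarter >= 4 → 17760
game_id=88: ELSE → 2624

10684, 2010, 19873, 6684, 6101, 21798, 17011, 17760, 2624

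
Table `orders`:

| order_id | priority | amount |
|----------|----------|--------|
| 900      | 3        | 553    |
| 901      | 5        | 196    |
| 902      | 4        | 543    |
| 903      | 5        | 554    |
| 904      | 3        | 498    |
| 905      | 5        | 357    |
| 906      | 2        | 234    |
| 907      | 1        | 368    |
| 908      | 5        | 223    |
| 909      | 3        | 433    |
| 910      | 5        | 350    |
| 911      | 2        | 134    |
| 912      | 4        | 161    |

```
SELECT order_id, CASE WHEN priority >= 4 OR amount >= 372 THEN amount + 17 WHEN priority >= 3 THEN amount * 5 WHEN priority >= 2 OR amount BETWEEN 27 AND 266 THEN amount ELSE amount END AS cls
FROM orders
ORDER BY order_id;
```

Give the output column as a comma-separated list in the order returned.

570, 213, 560, 571, 515, 374, 234, 368, 240, 450, 367, 134, 178

order_id=900: priority >= 4 OR amount >= 372 → 570
order_id=901: priority >= 4 OR amount >= 372 → 213
order_id=902: priority >= 4 OR amount >= 372 → 560
order_id=903: priority >= 4 OR amount >= 372 → 571
order_id=904: priority >= 4 OR amount >= 372 → 515
order_id=905: priority >= 4 OR amount >= 372 → 374
order_id=906: priority >= 2 OR amount BETWEEN 27 AND 266 → 234
order_id=907: ELSE → 368
order_id=908: priority >= 4 OR amount >= 372 → 240
order_id=909: priority >= 4 OR amount >= 372 → 450
order_id=910: priority >= 4 OR amount >= 372 → 367
order_id=911: priority >= 2 OR amount BETWEEN 27 AND 266 → 134
order_id=912: priority >= 4 OR amount >= 372 → 178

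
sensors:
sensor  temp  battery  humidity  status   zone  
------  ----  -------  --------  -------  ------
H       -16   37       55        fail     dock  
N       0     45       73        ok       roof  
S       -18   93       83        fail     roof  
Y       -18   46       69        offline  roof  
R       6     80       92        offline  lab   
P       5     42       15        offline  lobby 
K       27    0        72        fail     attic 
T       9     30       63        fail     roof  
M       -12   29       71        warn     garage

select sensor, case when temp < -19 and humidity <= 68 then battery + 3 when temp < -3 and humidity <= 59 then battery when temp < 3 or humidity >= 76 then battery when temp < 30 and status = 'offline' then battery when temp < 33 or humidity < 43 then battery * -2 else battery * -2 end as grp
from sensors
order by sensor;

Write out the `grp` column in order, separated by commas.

37, 0, 29, 45, 42, 80, 93, -60, 46

sensor=H: temp < -3 and humidity <= 59 → 37
sensor=K: temp < 33 or humidity < 43 → 0
sensor=M: temp < 3 or humidity >= 76 → 29
sensor=N: temp < 3 or humidity >= 76 → 45
sensor=P: temp < 30 and status = 'offline' → 42
sensor=R: temp < 3 or humidity >= 76 → 80
sensor=S: temp < 3 or humidity >= 76 → 93
sensor=T: temp < 33 or humidity < 43 → -60
sensor=Y: temp < 3 or humidity >= 76 → 46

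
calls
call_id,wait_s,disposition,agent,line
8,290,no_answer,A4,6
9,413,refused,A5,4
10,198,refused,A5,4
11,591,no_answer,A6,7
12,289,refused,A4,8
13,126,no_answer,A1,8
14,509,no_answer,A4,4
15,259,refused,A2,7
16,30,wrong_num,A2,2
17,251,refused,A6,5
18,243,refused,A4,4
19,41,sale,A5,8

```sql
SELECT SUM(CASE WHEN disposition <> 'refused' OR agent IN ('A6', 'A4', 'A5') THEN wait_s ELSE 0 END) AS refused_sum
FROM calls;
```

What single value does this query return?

2981

call_id=8: ✓ → 290
call_id=9: ✓ → 413
call_id=10: ✓ → 198
call_id=11: ✓ → 591
call_id=12: ✓ → 289
call_id=13: ✓ → 126
call_id=14: ✓ → 509
call_id=15: ✗
call_id=16: ✓ → 30
call_id=17: ✓ → 251
call_id=18: ✓ → 243
call_id=19: ✓ → 41
refused_sum = 290 + 413 + 198 + 591 + 289 + 126 + 509 + 30 + 251 + 243 + 41 = 2981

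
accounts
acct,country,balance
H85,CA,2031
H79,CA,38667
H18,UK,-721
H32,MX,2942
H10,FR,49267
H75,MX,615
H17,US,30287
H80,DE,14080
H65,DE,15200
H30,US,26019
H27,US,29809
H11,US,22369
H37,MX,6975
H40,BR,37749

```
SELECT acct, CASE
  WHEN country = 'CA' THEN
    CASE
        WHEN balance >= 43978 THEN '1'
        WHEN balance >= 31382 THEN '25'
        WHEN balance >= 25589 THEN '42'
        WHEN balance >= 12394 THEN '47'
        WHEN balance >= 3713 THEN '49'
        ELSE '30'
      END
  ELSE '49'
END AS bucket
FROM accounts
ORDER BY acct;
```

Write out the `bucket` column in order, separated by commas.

49, 49, 49, 49, 49, 49, 49, 49, 49, 49, 49, 25, 49, 30

acct=H10: country='FR' → outer ELSE → 49
acct=H11: country='US' → outer ELSE → 49
acct=H17: country='US' → outer ELSE → 49
acct=H18: country='UK' → outer ELSE → 49
acct=H27: country='US' → outer ELSE → 49
acct=H30: country='US' → outer ELSE → 49
acct=H32: country='MX' → outer ELSE → 49
acct=H37: country='MX' → outer ELSE → 49
acct=H40: country='BR' → outer ELSE → 49
acct=H65: country='DE' → outer ELSE → 49
acct=H75: country='MX' → outer ELSE → 49
acct=H79: country='CA' → inner[balance >= 31382] → 25
acct=H80: country='DE' → outer ELSE → 49
acct=H85: country='CA' → inner[ELSE] → 30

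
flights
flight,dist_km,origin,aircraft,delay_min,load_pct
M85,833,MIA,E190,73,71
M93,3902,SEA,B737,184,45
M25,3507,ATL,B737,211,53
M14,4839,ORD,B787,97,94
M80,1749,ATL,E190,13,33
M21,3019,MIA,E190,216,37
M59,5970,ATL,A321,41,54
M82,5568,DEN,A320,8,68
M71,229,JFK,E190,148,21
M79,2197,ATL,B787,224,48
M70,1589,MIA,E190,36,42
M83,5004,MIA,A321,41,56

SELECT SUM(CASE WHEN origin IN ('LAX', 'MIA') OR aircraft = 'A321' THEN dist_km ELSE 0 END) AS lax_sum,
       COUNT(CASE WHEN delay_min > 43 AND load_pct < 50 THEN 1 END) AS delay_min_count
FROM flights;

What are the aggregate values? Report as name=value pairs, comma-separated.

[lax_sum: origin IN ('LAX', 'MIA') OR aircraft = 'A321']
flight=M85: ✓ → 833
flight=M93: ✗
flight=M25: ✗
flight=M14: ✗
flight=M80: ✗
flight=M21: ✓ → 3019
flight=M59: ✓ → 5970
flight=M82: ✗
flight=M71: ✗
flight=M79: ✗
flight=M70: ✓ → 1589
flight=M83: ✓ → 5004
lax_sum = 833 + 3019 + 5970 + 1589 + 5004 = 16415
—
[delay_min_count: delay_min > 43 AND load_pct < 50]
flight=M85: ✗
flight=M93: ✓ → 1
flight=M25: ✗
flight=M14: ✗
flight=M80: ✗
flight=M21: ✓ → 1
flight=M59: ✗
flight=M82: ✗
flight=M71: ✓ → 1
flight=M79: ✓ → 1
flight=M70: ✗
flight=M83: ✗
delay_min_count = COUNT(1, 1, 1, 1) = 4

lax_sum=16415, delay_min_count=4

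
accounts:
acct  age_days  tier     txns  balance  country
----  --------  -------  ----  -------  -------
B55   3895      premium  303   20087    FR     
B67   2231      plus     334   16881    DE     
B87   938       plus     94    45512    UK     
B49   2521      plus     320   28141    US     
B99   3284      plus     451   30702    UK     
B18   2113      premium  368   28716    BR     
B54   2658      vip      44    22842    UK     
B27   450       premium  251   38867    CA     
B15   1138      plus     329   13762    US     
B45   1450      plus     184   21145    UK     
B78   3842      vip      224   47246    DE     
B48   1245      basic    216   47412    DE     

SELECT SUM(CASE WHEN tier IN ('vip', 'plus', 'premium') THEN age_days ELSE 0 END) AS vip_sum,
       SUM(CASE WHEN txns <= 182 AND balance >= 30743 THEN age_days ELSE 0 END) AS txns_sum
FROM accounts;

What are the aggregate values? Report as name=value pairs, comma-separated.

vip_sum=24520, txns_sum=938

[vip_sum: tier IN ('vip', 'plus', 'premium')]
acct=B55: ✓ → 3895
acct=B67: ✓ → 2231
acct=B87: ✓ → 938
acct=B49: ✓ → 2521
acct=B99: ✓ → 3284
acct=B18: ✓ → 2113
acct=B54: ✓ → 2658
acct=B27: ✓ → 450
acct=B15: ✓ → 1138
acct=B45: ✓ → 1450
acct=B78: ✓ → 3842
acct=B48: ✗
vip_sum = 3895 + 2231 + 938 + 2521 + 3284 + 2113 + 2658 + 450 + 1138 + 1450 + 3842 = 24520
—
[txns_sum: txns <= 182 AND balance >= 30743]
acct=B55: ✗
acct=B67: ✗
acct=B87: ✓ → 938
acct=B49: ✗
acct=B99: ✗
acct=B18: ✗
acct=B54: ✗
acct=B27: ✗
acct=B15: ✗
acct=B45: ✗
acct=B78: ✗
acct=B48: ✗
txns_sum = 938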